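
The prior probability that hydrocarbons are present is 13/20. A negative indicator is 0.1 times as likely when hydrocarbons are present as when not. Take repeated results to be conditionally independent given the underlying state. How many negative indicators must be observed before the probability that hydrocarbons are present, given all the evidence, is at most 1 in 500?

Prior odds = 0.65/0.35 = 13/7.
Likelihood ratio per negative indicator = 0.1.
Target odds: 0.002 ÷ 0.998 = 1/499.
Require 0.1ⁿ ≤ 1/499 ÷ (13/7) = 7/6487.
0.1² = 0.01 is still above 7/6487 but 0.1³ = 0.001 is at or below it, so n = 3.

3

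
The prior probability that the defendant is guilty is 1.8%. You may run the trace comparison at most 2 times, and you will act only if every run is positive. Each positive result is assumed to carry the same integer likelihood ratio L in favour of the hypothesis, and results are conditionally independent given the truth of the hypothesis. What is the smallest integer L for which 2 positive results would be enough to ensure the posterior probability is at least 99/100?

74

Prior odds = 0.018/0.982 = 9/491.
Target odds = 0.99/0.01 = 99.
Need L² ≥ 99 ÷ (9/491) = 5401.
73² = 5329 < 5401 ≤ 5476 = 74², so L = 74.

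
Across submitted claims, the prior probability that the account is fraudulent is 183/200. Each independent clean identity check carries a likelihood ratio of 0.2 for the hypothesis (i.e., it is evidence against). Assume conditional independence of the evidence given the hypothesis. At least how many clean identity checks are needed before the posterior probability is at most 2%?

4

Prior odds = 0.915/0.085 = 183/17.
Likelihood ratio per clean identity check = 0.2.
Target posterior odds = 0.02/0.98 = 1/49.
Need (183/17) × 0.2ⁿ ≤ 1/49, i.e. 0.2ⁿ ≤ 17/8967.
0.2³ = 0.008 is still above 17/8967 but 0.2⁴ = 0.0016 is at or below it, so n = 4.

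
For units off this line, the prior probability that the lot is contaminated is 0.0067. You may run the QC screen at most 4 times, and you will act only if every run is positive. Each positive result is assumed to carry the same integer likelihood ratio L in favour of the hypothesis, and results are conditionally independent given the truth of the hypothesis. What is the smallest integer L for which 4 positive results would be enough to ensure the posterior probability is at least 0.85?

6

Prior odds = 0.0067/0.9933 = 67/9933.
Target odds = 0.85/0.15 = 17/3.
Need L⁴ ≥ 17/3 ÷ (67/9933) = 56287/67.
5⁴ = 625 < 56287/67 ≤ 1296 = 6⁴, so L = 6.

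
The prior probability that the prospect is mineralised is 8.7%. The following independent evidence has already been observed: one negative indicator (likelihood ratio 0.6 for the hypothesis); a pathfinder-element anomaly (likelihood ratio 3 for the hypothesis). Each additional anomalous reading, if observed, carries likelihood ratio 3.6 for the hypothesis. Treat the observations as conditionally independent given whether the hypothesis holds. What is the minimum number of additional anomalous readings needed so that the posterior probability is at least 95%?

Prior odds = 0.087/0.913 = 87/913.
Combined Bayes factor of the evidence already in hand = 0.6 × 3 = 1.8.
Odds after that evidence = (87/913) × 1.8 = 783/4565.
Target odds = 0.95/0.05 = 19.
Need 3.6ⁿ ≥ 19 ÷ (783/4565) = 86735/783.
3.6³ = 46.656 falls short of 86735/783 but 3.6⁴ = 167.9616 reaches it, so n = 4.

4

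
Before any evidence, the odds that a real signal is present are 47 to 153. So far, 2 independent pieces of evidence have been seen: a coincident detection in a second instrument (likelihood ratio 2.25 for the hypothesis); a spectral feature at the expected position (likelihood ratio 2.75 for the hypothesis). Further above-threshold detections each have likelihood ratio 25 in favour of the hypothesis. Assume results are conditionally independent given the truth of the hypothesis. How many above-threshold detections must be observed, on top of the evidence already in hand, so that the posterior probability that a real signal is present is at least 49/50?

Prior odds = 47/153.
Combined Bayes factor of the evidence already in hand = 2.25 × 2.75 = 6.1875.
Odds after that evidence = (47/153) × 6.1875 = 517/272.
Target odds = 0.98/0.02 = 49.
Need 25ⁿ ≥ 49 ÷ (517/272) = 13328/517.
25¹ = 25 falls short of 13328/517 but 25² = 625 reaches it, so n = 2.

2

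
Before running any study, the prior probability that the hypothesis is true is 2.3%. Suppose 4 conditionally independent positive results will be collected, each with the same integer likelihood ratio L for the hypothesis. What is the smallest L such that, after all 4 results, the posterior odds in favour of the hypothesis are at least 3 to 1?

4

Prior odds = 0.023/0.977 = 23/977.
Target odds = 3.
Need L⁴ ≥ 3 ÷ (23/977) = 2931/23.
3⁴ = 81 < 2931/23 ≤ 256 = 4⁴, so L = 4.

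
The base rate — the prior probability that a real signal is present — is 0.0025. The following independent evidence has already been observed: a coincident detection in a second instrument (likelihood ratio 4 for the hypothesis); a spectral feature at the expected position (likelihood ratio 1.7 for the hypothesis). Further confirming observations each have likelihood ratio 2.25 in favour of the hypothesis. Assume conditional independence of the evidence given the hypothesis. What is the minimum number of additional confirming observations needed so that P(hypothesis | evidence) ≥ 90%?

8

Prior odds = 0.0025/0.9975 = 1/399.
Combined Bayes factor of the evidence already in hand = 4 × 1.7 = 6.8.
Odds after that evidence = (1/399) × 6.8 = 34/1995.
Target odds = 0.9/0.1 = 9.
Need 2.25ⁿ ≥ 9 ÷ (34/1995) = 17955/34.
2.25⁷ = 4782969/16384 falls short of 17955/34 but 2.25⁸ = 43046721/65536 reaches it, so n = 8.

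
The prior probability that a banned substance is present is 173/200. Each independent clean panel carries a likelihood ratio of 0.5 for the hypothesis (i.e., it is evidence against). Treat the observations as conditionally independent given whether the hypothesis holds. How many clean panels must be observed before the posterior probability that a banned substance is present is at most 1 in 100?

10

Prior odds = 0.865/0.135 = 173/27.
Likelihood ratio per clean panel = 0.5.
Target odds: 0.01 ÷ 0.99 = 1/99.
Need (173/27) × 0.5ⁿ ≤ 1/99, i.e. 0.5ⁿ ≤ 3/1903.
0.5⁹ = 0.001953125 is still above 3/1903 but 0.5¹⁰ = 1/1024 is at or below it, so n = 10.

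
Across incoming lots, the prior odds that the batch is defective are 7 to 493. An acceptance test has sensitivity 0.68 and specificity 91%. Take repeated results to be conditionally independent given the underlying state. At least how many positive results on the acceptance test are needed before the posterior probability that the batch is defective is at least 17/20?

Prior odds = 7/493.
False-positive rate = 1 − 0.91 = 0.09; likelihood ratio of a positive = 0.68/0.09 = 68/9.
Target odds: 0.85 ÷ 0.15 = 17/3.
Require (68/9)ⁿ ≥ 17/3 ÷ (7/493) = 8381/21.
(68/9)² = 4624/81 falls short of 8381/21 but (68/9)³ = 314432/729 reaches it, so n = 3.

3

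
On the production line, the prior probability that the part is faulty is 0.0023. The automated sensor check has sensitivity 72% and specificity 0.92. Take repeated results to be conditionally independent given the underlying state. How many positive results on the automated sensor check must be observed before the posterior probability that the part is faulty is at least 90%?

Prior odds = 0.0023/0.9977 = 23/9977.
False-positive rate = 1 − 0.92 = 0.08; likelihood ratio of a positive = 0.72/0.08 = 9.
Target posterior odds = 0.9/0.1 = 9.
Need (23/9977) × 9ⁿ ≥ 9, i.e. 9ⁿ ≥ 89793/23.
9³ = 729 falls short of 89793/23 but 9⁴ = 6561 reaches it, so n = 4.

4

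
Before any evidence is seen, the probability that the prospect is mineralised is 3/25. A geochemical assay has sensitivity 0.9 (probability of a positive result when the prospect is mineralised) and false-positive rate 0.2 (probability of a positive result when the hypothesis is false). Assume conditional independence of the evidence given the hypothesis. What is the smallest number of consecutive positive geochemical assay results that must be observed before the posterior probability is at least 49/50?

Prior odds: 0.12 ÷ 0.88 = 3/22.
Likelihood ratio of a positive result = 0.9/0.2 = 4.5.
Target posterior odds = 0.98/0.02 = 49.
Need (3/22) × 4.5ⁿ ≥ 49, i.e. 4.5ⁿ ≥ 1078/3.
4.5³ = 91.125 falls short of 1078/3 but 4.5⁴ = 410.0625 reaches it, so n = 4.

4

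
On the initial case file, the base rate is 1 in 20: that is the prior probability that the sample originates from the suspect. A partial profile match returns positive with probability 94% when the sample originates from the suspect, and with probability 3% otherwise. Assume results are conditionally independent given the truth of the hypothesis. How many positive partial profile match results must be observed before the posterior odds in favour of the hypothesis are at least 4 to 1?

2

Prior odds = 0.05/0.95 = 1/19.
Likelihood ratio of a positive result = 0.94/0.03 = 94/3.
Target odds = 4.
Require (94/3)ⁿ ≥ 4 ÷ (1/19) = 76.
(94/3)¹ = 94/3 falls short of 76 but (94/3)² = 8836/9 reaches it, so n = 2.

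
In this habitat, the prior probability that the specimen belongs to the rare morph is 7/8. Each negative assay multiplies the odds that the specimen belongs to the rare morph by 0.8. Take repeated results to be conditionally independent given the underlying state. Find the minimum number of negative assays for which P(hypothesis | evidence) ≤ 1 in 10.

19

Prior odds: 0.875 ÷ 0.125 = 7.
Likelihood ratio per negative assay = 0.8.
Target odds: 0.1 ÷ 0.9 = 1/9.
Require 0.8ⁿ ≤ 1/9 ÷ 7 = 1/63.
0.8¹⁸ ≈0.0180144 is still above 1/63 but 0.8¹⁹ ≈0.0144115 is at or below it, so n = 19.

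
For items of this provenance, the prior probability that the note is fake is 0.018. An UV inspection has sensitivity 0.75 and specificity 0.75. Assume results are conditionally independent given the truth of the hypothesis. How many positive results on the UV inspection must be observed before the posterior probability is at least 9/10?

6

Prior odds: 0.018 ÷ 0.982 = 9/491.
False-positive rate = 1 − 0.75 = 0.25; likelihood ratio of a positive = 0.75/0.25 = 3.
Target odds: 0.9 ÷ 0.1 = 9.
Require 3ⁿ ≥ 9 ÷ (9/491) = 491.
3⁵ = 243 falls short of 491 but 3⁶ = 729 reaches it, so n = 6.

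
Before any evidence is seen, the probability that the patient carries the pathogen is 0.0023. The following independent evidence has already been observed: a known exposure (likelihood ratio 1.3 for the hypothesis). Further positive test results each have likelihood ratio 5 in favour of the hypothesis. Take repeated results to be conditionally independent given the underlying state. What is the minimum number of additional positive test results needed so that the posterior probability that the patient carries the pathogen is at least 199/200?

7

Prior odds = 0.0023/0.9977 = 23/9977.
Bayes factor of the evidence already in hand = 1.3.
Odds after that evidence = (23/9977) × 1.3 = 299/99770.
Target odds = 0.995/0.005 = 199.
Need 5ⁿ ≥ 199 ÷ (299/99770) = 19854230/299.
5⁶ = 15625 falls short of 19854230/299 but 5⁷ = 78125 reaches it, so n = 7.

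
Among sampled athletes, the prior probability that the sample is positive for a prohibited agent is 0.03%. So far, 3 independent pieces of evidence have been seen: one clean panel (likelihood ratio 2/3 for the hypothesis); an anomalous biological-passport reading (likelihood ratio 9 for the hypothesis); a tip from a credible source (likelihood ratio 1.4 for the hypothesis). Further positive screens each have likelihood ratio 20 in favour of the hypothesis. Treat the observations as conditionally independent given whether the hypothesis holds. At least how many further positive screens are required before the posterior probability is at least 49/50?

Prior odds = 0.0003/0.9997 = 3/9997.
Combined Bayes factor of the evidence already in hand = (2/3) × 9 × 1.4 = 8.4.
Odds after that evidence = (3/9997) × 8.4 = 126/49985.
Target odds = 0.98/0.02 = 49.
Need 20ⁿ ≥ 49 ÷ (126/49985) = 349895/18.
20³ = 8000 falls short of 349895/18 but 20⁴ = 160000 reaches it, so n = 4.

4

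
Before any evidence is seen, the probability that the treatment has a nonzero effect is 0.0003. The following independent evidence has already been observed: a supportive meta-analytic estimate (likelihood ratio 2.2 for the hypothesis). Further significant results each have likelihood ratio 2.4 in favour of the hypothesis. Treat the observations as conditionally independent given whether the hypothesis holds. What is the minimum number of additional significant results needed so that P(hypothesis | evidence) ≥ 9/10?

Prior odds = 0.0003/0.9997 = 3/9997.
Bayes factor of the evidence already in hand = 2.2.
Odds after that evidence = (3/9997) × 2.2 = 33/49985.
Target odds = 0.9/0.1 = 9.
Need 2.4ⁿ ≥ 9 ÷ (33/49985) = 149955/11.
2.4¹⁰ ≈6340.34 falls short of 149955/11 but 2.4¹¹ ≈15216.8 reaches it, so n = 11.

11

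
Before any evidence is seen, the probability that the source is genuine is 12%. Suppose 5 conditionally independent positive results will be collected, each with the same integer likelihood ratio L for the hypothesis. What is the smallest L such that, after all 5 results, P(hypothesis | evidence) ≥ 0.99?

4

Prior odds = 0.12/0.88 = 3/22.
Target odds = 0.99/0.01 = 99.
Need L⁵ ≥ 99 ÷ (3/22) = 726.
3⁵ = 243 < 726 ≤ 1024 = 4⁵, so L = 4.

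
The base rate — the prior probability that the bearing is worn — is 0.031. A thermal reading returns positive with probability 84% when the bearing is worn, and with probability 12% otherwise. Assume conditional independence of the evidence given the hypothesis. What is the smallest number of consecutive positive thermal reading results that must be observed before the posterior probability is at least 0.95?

Prior odds = 0.031/0.969 = 31/969.
Likelihood ratio of a positive result = 0.84/0.12 = 7.
Target posterior odds = 0.95/0.05 = 19.
Require 7ⁿ ≥ 19 ÷ (31/969) = 18411/31.
7³ = 343 falls short of 18411/31 but 7⁴ = 2401 reaches it, so n = 4.

4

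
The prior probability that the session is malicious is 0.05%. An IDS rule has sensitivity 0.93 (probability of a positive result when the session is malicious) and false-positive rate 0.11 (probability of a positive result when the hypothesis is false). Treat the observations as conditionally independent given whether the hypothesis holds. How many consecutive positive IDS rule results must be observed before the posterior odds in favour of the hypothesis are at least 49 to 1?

Prior odds = 0.0005/0.9995 = 1/1999.
Likelihood ratio of a positive result = 0.93/0.11 = 93/11.
Target odds = 49.
Need (1/1999) × (93/11)ⁿ ≥ 49, i.e. (93/11)ⁿ ≥ 97951.
(93/11)⁵ ≈43196.8 falls short of 97951 but (93/11)⁶ ≈365209 reaches it, so n = 6.

6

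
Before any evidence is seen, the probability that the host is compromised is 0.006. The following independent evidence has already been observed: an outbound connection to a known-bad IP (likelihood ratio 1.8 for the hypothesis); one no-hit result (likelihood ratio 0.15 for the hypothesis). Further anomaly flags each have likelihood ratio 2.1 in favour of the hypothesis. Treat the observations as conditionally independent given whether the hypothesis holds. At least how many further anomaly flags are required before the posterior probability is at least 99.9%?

18

Prior odds = 0.006/0.994 = 3/497.
Combined Bayes factor of the evidence already in hand = 1.8 × 0.15 = 0.27.
Odds after that evidence = (3/497) × 0.27 = 81/49700.
Target odds = 0.999/0.001 = 999.
Need 2.1ⁿ ≥ 999 ÷ (81/49700) = 1838900/3.
2.1¹⁷ ≈300419 falls short of 1838900/3 but 2.1¹⁸ ≈630881 reaches it, so n = 18.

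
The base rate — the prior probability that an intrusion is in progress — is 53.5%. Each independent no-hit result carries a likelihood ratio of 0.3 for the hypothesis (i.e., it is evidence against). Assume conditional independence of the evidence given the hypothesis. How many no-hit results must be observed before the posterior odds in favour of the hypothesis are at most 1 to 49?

4

Prior odds = 0.535/0.465 = 107/93.
Likelihood ratio per no-hit result = 0.3.
Target odds = 1/49.
Need (107/93) × 0.3ⁿ ≤ 1/49, i.e. 0.3ⁿ ≤ 93/5243.
0.3³ = 0.027 is still above 93/5243 but 0.3⁴ = 0.0081 is at or below it, so n = 4.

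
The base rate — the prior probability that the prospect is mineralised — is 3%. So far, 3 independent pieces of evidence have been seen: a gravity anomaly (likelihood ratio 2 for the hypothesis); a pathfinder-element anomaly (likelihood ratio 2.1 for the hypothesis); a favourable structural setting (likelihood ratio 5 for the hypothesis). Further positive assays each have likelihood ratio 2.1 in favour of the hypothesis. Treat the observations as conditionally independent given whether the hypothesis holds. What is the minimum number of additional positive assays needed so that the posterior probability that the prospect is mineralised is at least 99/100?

Prior odds = 0.03/0.97 = 3/97.
Combined Bayes factor of the evidence already in hand = 2 × 2.1 × 5 = 21.
Odds after that evidence = (3/97) × 21 = 63/97.
Target odds = 0.99/0.01 = 99.
Need 2.1ⁿ ≥ 99 ÷ (63/97) = 1067/7.
2.1⁶ = 85766121/1000000 falls short of 1067/7 but 2.1⁷ ≈180.109 reaches it, so n = 7.

7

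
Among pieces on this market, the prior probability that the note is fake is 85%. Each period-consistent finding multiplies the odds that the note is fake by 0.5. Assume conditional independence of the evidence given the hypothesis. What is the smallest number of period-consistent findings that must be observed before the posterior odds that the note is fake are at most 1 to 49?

Prior odds = 0.85/0.15 = 17/3.
Likelihood ratio per period-consistent finding = 0.5.
Target odds = 1/49.
Need (17/3) × 0.5ⁿ ≤ 1/49, i.e. 0.5ⁿ ≤ 3/833.
0.5⁸ = 0.00390625 is still above 3/833 but 0.5⁹ = 0.001953125 is at or below it, so n = 9.

9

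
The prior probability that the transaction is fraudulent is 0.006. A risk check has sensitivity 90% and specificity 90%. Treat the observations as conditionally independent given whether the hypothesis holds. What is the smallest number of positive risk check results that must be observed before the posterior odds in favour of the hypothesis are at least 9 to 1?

Prior odds = 0.006/0.994 = 3/497.
False-positive rate = 1 − 0.9 = 0.1; likelihood ratio of a positive = 0.9/0.1 = 9.
Target odds = 9.
Need (3/497) × 9ⁿ ≥ 9, i.e. 9ⁿ ≥ 1491.
9³ = 729 falls short of 1491 but 9⁴ = 6561 reaches it, so n = 4.

4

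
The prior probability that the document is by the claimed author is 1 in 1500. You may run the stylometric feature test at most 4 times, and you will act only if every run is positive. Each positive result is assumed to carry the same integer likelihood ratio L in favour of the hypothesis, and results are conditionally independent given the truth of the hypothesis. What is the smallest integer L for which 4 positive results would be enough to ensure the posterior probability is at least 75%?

Prior odds = (1/1500)/(1499/1500) = 1/1499.
Target odds = 0.75/0.25 = 3.
Need L⁴ ≥ 3 ÷ (1/1499) = 4497.
8⁴ = 4096 < 4497 ≤ 6561 = 9⁴, so L = 9.

9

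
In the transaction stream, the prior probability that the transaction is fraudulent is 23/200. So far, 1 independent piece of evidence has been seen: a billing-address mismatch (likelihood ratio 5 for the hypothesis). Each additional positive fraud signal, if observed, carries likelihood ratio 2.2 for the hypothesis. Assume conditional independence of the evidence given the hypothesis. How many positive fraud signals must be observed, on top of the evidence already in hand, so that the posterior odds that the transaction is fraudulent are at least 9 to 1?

4

Prior odds = 0.115/0.885 = 23/177.
Bayes factor of the evidence already in hand = 5.
Odds after that evidence = (23/177) × 5 = 115/177.
Target odds = 9.
Need 2.2ⁿ ≥ 9 ÷ (115/177) = 1593/115.
2.2³ = 10.648 falls short of 1593/115 but 2.2⁴ = 23.4256 reaches it, so n = 4.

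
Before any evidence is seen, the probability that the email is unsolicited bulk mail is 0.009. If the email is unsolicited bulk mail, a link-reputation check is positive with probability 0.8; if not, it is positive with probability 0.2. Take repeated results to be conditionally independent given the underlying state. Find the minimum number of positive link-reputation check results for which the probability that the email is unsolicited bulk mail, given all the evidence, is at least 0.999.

9

Prior odds = 0.009/0.991 = 9/991.
Likelihood ratio of a positive = 0.8/0.2 = 4.
Target posterior odds = 0.999/0.001 = 999.
Need (9/991) × 4ⁿ ≥ 999, i.e. 4ⁿ ≥ 110001.
4⁸ = 65536 falls short of 110001 but 4⁹ = 262144 reaches it, so n = 9.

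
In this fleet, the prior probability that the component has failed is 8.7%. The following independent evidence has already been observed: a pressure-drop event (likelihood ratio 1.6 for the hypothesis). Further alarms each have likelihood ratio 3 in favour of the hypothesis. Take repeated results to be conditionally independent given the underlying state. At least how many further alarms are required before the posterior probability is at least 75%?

3

Prior odds = 0.087/0.913 = 87/913.
Bayes factor of the evidence already in hand = 1.6.
Odds after that evidence = (87/913) × 1.6 = 696/4565.
Target odds = 0.75/0.25 = 3.
Need 3ⁿ ≥ 3 ÷ (696/4565) = 4565/232.
3² = 9 falls short of 4565/232 but 3³ = 27 reaches it, so n = 3.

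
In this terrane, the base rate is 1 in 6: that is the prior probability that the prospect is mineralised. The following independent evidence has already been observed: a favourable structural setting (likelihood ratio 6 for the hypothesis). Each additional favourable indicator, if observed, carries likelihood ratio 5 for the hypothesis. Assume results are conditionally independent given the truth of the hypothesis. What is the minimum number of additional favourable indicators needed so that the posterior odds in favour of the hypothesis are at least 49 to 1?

3

Prior odds = (1/6)/(5/6) = 0.2.
Bayes factor of the evidence already in hand = 6.
Odds after that evidence = 0.2 × 6 = 1.2.
Target odds = 49.
Need 5ⁿ ≥ 49 ÷ 1.2 = 245/6.
5² = 25 falls short of 245/6 but 5³ = 125 reaches it, so n = 3.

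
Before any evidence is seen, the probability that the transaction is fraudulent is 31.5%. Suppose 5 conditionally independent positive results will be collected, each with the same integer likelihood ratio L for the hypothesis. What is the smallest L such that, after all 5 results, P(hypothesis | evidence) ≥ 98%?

Prior odds = 0.315/0.685 = 63/137.
Target odds = 0.98/0.02 = 49.
Need L⁵ ≥ 49 ÷ (63/137) = 959/9.
2⁵ = 32 < 959/9 ≤ 243 = 3⁵, so L = 3.

3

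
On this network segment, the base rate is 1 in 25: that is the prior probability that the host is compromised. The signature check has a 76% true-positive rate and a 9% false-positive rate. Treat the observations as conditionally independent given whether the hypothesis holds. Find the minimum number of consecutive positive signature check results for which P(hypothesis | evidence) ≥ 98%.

4

Prior odds: 0.04 ÷ 0.96 = 1/24.
Likelihood ratio of a positive result = 0.76/0.09 = 76/9.
Target posterior odds = 0.98/0.02 = 49.
Need (1/24) × (76/9)ⁿ ≥ 49, i.e. (76/9)ⁿ ≥ 1176.
(76/9)³ = 438976/729 falls short of 1176 but (76/9)⁴ = 33362176/6561 reaches it, so n = 4.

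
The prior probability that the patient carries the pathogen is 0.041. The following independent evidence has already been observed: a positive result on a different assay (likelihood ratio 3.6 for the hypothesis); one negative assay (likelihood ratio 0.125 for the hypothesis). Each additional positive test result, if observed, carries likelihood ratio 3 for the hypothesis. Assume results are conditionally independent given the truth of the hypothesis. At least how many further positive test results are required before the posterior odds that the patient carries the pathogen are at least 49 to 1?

8

Prior odds = 0.041/0.959 = 41/959.
Combined Bayes factor of the evidence already in hand = 3.6 × 0.125 = 0.45.
Odds after that evidence = (41/959) × 0.45 = 369/19180.
Target odds = 49.
Need 3ⁿ ≥ 49 ÷ (369/19180) = 939820/369.
3⁷ = 2187 falls short of 939820/369 but 3⁸ = 6561 reaches it, so n = 8.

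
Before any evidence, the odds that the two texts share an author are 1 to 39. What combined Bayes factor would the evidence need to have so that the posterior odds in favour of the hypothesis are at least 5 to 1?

Prior odds = 1/39.
Target odds = 5.
Required Bayes factor = 5 ÷ (1/39) = 195.

195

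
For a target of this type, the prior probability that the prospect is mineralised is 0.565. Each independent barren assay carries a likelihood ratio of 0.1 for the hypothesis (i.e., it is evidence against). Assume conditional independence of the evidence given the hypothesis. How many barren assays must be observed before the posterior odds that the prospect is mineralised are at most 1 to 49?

2

Prior odds: 0.565 ÷ 0.435 = 113/87.
Likelihood ratio per barren assay = 0.1.
Target odds = 1/49.
Need (113/87) × 0.1ⁿ ≤ 1/49, i.e. 0.1ⁿ ≤ 87/5537.
0.1¹ = 0.1 is still above 87/5537 but 0.1² = 0.01 is at or below it, so n = 2.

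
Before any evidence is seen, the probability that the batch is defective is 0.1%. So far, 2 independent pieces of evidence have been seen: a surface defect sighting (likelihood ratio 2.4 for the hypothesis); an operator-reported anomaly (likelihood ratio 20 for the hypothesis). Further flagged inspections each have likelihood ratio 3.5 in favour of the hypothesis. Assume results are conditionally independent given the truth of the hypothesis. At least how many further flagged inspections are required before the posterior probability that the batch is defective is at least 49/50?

Prior odds = 0.001/0.999 = 1/999.
Combined Bayes factor of the evidence already in hand = 2.4 × 20 = 48.
Odds after that evidence = (1/999) × 48 = 16/333.
Target odds = 0.98/0.02 = 49.
Need 3.5ⁿ ≥ 49 ÷ (16/333) = 1019.8125.
3.5⁵ = 525.21875 falls short of 1019.8125 but 3.5⁶ = 1838.265625 reaches it, so n = 6.

6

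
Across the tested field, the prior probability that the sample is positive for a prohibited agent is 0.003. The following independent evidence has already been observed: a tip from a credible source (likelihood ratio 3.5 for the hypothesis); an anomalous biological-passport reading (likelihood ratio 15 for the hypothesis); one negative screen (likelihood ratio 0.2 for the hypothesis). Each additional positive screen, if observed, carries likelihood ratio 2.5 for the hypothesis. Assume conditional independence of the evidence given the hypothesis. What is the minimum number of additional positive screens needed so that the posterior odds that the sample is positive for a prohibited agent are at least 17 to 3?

6

Prior odds = 0.003/0.997 = 3/997.
Combined Bayes factor of the evidence already in hand = 3.5 × 15 × 0.2 = 10.5.
Odds after that evidence = (3/997) × 10.5 = 63/1994.
Target odds = 17/3.
Need 2.5ⁿ ≥ 17/3 ÷ (63/1994) = 33898/189.
2.5⁵ = 97.65625 falls short of 33898/189 but 2.5⁶ = 244.140625 reaches it, so n = 6.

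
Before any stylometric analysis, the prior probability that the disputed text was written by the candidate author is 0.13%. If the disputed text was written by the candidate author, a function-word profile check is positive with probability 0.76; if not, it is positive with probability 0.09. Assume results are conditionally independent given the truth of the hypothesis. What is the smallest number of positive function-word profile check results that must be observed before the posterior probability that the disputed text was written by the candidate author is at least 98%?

Prior odds: 0.0013 ÷ 0.9987 = 13/9987.
Likelihood ratio of a positive = 0.76/0.09 = 76/9.
Target posterior odds = 0.98/0.02 = 49.
Require (76/9)ⁿ ≥ 49 ÷ (13/9987) = 489363/13.
(76/9)⁴ = 33362176/6561 falls short of 489363/13 but (76/9)⁵ ≈42939.3 reaches it, so n = 5.

5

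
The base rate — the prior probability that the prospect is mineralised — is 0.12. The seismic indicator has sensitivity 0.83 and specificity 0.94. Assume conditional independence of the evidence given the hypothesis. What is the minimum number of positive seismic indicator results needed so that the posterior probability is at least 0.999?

Prior odds: 0.12 ÷ 0.88 = 3/22.
False-positive rate = 1 − 0.94 = 0.06; likelihood ratio of a positive = 0.83/0.06 = 83/6.
Target posterior odds = 0.999/0.001 = 999.
Need (3/22) × (83/6)ⁿ ≥ 999, i.e. (83/6)ⁿ ≥ 7326.
(83/6)³ = 571787/216 falls short of 7326 but (83/6)⁴ = 47458321/1296 reaches it, so n = 4.

4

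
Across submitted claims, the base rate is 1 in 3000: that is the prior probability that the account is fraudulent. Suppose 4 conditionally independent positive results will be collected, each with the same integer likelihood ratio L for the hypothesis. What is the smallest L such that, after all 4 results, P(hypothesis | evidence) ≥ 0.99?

24

Prior odds = (1/3000)/(2999/3000) = 1/2999.
Target odds = 0.99/0.01 = 99.
Need L⁴ ≥ 99 ÷ (1/2999) = 296901.
23⁴ = 279841 < 296901 ≤ 331776 = 24⁴, so L = 24.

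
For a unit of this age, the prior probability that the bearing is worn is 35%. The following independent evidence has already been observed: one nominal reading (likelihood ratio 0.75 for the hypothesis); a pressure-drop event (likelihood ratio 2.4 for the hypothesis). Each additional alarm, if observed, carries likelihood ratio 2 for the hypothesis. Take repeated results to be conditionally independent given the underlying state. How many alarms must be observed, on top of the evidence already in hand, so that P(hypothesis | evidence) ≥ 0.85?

Prior odds = 0.35/0.65 = 7/13.
Combined Bayes factor of the evidence already in hand = 0.75 × 2.4 = 1.8.
Odds after that evidence = (7/13) × 1.8 = 63/65.
Target odds = 0.85/0.15 = 17/3.
Need 2ⁿ ≥ 17/3 ÷ (63/65) = 1105/189.
2² = 4 falls short of 1105/189 but 2³ = 8 reaches it, so n = 3.

3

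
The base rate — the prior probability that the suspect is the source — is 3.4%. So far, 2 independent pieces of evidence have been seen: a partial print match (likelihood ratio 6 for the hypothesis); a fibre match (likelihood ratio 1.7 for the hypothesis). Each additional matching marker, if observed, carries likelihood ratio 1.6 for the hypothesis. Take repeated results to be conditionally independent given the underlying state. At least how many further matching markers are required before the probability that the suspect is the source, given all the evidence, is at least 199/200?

Prior odds = 0.034/0.966 = 17/483.
Combined Bayes factor of the evidence already in hand = 6 × 1.7 = 10.2.
Odds after that evidence = (17/483) × 10.2 = 289/805.
Target odds = 0.995/0.005 = 199.
Need 1.6ⁿ ≥ 199 ÷ (289/805) = 160195/289.
1.6¹³ ≈450.36 falls short of 160195/289 but 1.6¹⁴ ≈720.576 reaches it, so n = 14.

14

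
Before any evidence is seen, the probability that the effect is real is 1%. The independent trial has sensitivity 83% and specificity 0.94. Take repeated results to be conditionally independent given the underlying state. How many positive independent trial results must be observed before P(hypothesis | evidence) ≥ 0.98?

4

Prior odds = 0.01/0.99 = 1/99.
False-positive rate = 1 − 0.94 = 0.06; likelihood ratio of a positive = 0.83/0.06 = 83/6.
Target posterior odds = 0.98/0.02 = 49.
Need (1/99) × (83/6)ⁿ ≥ 49, i.e. (83/6)ⁿ ≥ 4851.
(83/6)³ = 571787/216 falls short of 4851 but (83/6)⁴ = 47458321/1296 reaches it, so n = 4.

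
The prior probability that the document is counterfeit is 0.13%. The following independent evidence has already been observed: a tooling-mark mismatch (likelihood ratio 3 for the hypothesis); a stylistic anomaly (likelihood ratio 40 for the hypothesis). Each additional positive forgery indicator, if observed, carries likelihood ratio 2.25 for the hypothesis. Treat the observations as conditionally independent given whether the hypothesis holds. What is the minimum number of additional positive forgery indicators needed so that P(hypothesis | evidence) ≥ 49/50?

Prior odds = 0.0013/0.9987 = 13/9987.
Combined Bayes factor of the evidence already in hand = 3 × 40 = 120.
Odds after that evidence = (13/9987) × 120 = 520/3329.
Target odds = 0.98/0.02 = 49.
Need 2.25ⁿ ≥ 49 ÷ (520/3329) = 163121/520.
2.25⁷ = 4782969/16384 falls short of 163121/520 but 2.25⁸ = 43046721/65536 reaches it, so n = 8.

8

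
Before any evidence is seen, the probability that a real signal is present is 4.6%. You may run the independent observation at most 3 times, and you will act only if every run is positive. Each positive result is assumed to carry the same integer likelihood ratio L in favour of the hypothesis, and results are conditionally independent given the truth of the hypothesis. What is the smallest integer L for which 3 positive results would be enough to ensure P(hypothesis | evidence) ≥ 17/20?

Prior odds = 0.046/0.954 = 23/477.
Target odds = 0.85/0.15 = 17/3.
Need L³ ≥ 17/3 ÷ (23/477) = 2703/23.
4³ = 64 < 2703/23 ≤ 125 = 5³, so L = 5.

5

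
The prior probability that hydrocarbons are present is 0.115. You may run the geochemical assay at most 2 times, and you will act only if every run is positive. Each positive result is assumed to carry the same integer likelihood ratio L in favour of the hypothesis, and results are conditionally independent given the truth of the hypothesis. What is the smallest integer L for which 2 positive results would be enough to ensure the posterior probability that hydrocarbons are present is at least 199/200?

Prior odds = 0.115/0.885 = 23/177.
Target odds = 0.995/0.005 = 199.
Need L² ≥ 199 ÷ (23/177) = 35223/23.
39² = 1521 < 35223/23 ≤ 1600 = 40², so L = 40.

40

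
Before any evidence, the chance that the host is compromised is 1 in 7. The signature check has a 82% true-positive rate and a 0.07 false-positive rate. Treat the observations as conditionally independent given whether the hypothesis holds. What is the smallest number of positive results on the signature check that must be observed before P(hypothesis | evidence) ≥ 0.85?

2

Prior odds = (1/7)/(6/7) = 1/6.
Likelihood ratio of a positive result = 0.82/0.07 = 82/7.
Target odds: 0.85 ÷ 0.15 = 17/3.
Require (82/7)ⁿ ≥ 17/3 ÷ (1/6) = 34.
(82/7)¹ = 82/7 falls short of 34 but (82/7)² = 6724/49 reaches it, so n = 2.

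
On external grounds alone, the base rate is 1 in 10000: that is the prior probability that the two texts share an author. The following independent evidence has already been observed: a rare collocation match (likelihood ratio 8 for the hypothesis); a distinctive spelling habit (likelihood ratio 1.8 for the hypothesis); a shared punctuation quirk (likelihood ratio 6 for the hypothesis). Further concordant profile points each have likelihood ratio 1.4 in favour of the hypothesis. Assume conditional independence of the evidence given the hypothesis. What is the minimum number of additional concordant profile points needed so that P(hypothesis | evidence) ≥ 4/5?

19

Prior odds = 0.0001/0.9999 = 1/9999.
Combined Bayes factor of the evidence already in hand = 8 × 1.8 × 6 = 86.4.
Odds after that evidence = (1/9999) × 86.4 = 48/5555.
Target odds = 0.8/0.2 = 4.
Need 1.4ⁿ ≥ 4 ÷ (48/5555) = 5555/12.
1.4¹⁸ ≈426.879 falls short of 5555/12 but 1.4¹⁹ ≈597.63 reaches it, so n = 19.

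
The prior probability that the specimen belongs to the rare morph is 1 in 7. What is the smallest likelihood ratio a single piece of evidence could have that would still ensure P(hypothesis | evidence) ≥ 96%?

Prior odds = (1/7)/(6/7) = 1/6.
Target odds = 0.96/0.04 = 24.
Required Bayes factor = 24 ÷ (1/6) = 144.

144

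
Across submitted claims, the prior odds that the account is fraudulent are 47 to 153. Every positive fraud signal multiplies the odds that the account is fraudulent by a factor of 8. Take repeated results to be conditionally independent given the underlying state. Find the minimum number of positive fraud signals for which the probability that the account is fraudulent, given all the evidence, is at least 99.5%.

Prior odds = 47/153.
Likelihood ratio per positive fraud signal = 8.
Target odds: 0.995 ÷ 0.005 = 199.
Require 8ⁿ ≥ 199 ÷ (47/153) = 30447/47.
8³ = 512 falls short of 30447/47 but 8⁴ = 4096 reaches it, so n = 4.

4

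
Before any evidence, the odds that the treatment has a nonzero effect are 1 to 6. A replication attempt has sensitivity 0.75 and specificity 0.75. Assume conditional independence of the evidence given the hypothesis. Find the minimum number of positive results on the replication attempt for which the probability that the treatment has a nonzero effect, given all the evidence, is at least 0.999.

8

Prior odds = 1/6.
False-positive rate = 1 − 0.75 = 0.25; likelihood ratio of a positive = 0.75/0.25 = 3.
Target odds: 0.999 ÷ 0.001 = 999.
Require 3ⁿ ≥ 999 ÷ (1/6) = 5994.
3⁷ = 2187 falls short of 5994 but 3⁸ = 6561 reaches it, so n = 8.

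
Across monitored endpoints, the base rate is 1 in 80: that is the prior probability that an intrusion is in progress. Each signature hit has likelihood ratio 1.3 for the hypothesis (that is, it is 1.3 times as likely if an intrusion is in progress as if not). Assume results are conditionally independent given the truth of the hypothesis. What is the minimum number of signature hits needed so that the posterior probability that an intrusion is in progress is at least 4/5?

Prior odds: 0.0125 ÷ 0.9875 = 1/79.
Likelihood ratio per signature hit = 1.3.
Target posterior odds = 0.8/0.2 = 4.
Require 1.3ⁿ ≥ 4 ÷ (1/79) = 316.
1.3²¹ ≈247.065 falls short of 316 but 1.3²² ≈321.184 reaches it, so n = 22.

22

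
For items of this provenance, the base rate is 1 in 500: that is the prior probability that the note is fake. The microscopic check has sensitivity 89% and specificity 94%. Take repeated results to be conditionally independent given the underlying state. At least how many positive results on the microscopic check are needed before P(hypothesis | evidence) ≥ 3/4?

3

Prior odds: 0.002 ÷ 0.998 = 1/499.
False-positive rate = 1 − 0.94 = 0.06; likelihood ratio of a positive = 0.89/0.06 = 89/6.
Target odds: 0.75 ÷ 0.25 = 3.
Require (89/6)ⁿ ≥ 3 ÷ (1/499) = 1497.
(89/6)² = 7921/36 falls short of 1497 but (89/6)³ = 704969/216 reaches it, so n = 3.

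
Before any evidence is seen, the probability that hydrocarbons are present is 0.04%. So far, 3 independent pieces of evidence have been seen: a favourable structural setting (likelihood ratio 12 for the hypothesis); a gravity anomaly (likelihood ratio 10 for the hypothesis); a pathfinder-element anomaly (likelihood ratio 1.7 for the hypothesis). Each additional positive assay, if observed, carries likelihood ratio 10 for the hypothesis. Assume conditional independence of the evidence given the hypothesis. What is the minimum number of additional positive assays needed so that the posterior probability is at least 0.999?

Prior odds = 0.0004/0.9996 = 1/2499.
Combined Bayes factor of the evidence already in hand = 12 × 10 × 1.7 = 204.
Odds after that evidence = (1/2499) × 204 = 4/49.
Target odds = 0.999/0.001 = 999.
Need 10ⁿ ≥ 999 ÷ (4/49) = 12237.75.
10⁴ = 10000 falls short of 12237.75 but 10⁵ = 100000 reaches it, so n = 5.

5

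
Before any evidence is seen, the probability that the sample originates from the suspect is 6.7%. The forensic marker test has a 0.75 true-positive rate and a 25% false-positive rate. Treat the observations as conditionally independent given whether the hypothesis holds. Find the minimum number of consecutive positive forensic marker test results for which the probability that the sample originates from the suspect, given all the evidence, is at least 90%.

Prior odds: 0.067 ÷ 0.933 = 67/933.
Likelihood ratio of a positive result = 0.75/0.25 = 3.
Target posterior odds = 0.9/0.1 = 9.
Require 3ⁿ ≥ 9 ÷ (67/933) = 8397/67.
3⁴ = 81 falls short of 8397/67 but 3⁵ = 243 reaches it, so n = 5.

5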